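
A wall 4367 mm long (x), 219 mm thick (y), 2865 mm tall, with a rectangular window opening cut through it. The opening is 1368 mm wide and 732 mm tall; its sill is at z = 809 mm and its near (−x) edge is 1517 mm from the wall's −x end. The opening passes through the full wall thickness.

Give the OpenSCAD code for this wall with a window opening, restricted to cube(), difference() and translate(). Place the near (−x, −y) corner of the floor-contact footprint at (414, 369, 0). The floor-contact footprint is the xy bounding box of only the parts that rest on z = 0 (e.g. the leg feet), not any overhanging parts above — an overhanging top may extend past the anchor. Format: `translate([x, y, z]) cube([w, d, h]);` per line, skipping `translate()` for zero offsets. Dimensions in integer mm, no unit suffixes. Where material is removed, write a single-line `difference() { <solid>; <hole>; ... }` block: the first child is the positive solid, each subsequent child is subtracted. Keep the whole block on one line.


difference() { translate([414, 369, 0]) cube([4367, 219, 2865]); translate([1931, 369, 809]) cube([1368, 219, 732]); }


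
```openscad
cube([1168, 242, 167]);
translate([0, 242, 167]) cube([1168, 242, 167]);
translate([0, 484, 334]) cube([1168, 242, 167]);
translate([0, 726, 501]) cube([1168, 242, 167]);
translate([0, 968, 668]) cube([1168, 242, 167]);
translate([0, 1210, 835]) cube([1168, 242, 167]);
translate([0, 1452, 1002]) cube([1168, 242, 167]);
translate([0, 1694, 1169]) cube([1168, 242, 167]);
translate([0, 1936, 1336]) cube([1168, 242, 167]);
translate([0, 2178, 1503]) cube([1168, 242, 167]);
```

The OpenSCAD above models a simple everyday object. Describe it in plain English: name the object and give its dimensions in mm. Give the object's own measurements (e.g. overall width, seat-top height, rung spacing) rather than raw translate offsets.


A straight staircase of 10 solid steps. Each step is 1168 mm wide (x), 242 mm deep (y, the going) and 167 mm tall (the rise). The first step rests on the floor; each subsequent step sits one going further in +y and one rise higher in +z, directly behind and above the previous step with no overlap.


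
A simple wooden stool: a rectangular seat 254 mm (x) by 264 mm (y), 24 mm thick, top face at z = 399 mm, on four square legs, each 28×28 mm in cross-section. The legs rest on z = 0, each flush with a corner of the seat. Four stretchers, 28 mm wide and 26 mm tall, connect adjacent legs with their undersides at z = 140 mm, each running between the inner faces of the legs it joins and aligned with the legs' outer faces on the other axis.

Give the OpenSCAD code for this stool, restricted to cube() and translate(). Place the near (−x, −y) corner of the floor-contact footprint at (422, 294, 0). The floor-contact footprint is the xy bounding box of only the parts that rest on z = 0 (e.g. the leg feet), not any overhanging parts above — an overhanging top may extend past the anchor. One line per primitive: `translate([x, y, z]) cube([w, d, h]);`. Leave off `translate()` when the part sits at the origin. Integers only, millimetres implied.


// leg_h = 399 - 24 = 375
// stretcher span = 254 - 2*28 = 198
translate([422, 294, 375]) cube([254, 264, 24]);
translate([422, 294, 0]) cube([28, 28, 375]);
translate([648, 294, 0]) cube([28, 28, 375]);
translate([422, 530, 0]) cube([28, 28, 375]);
translate([648, 530, 0]) cube([28, 28, 375]);
translate([450, 294, 140]) cube([198, 28, 26]);
translate([450, 530, 140]) cube([198, 28, 26]);
translate([422, 322, 140]) cube([28, 208, 26]);
translate([648, 322, 140]) cube([28, 208, 26]);


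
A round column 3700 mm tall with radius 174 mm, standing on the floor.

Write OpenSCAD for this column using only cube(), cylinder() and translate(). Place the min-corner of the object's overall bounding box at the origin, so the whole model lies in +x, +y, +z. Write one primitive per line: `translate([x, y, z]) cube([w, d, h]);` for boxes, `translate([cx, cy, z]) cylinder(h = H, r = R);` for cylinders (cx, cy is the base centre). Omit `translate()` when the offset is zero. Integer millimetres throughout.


translate([174, 174, 0]) cylinder(h = 3700, r = 174);


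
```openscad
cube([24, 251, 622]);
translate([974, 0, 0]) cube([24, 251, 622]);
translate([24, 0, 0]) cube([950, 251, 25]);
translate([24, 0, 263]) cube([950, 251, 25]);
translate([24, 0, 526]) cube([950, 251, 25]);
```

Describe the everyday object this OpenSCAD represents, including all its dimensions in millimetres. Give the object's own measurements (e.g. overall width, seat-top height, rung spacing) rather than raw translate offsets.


An open bookshelf. Two side panels, each 24 mm thick, 251 mm deep and 622 mm tall, stand 998 mm apart (outside-to-outside). Between them sit 3 shelves, each 25 mm thick and 251 mm deep, spanning the full gap between the sides. The bottom shelf rests on the floor (its underside at z = 0) and the clear gap between one shelf's top and the next shelf's underside is 238 mm.


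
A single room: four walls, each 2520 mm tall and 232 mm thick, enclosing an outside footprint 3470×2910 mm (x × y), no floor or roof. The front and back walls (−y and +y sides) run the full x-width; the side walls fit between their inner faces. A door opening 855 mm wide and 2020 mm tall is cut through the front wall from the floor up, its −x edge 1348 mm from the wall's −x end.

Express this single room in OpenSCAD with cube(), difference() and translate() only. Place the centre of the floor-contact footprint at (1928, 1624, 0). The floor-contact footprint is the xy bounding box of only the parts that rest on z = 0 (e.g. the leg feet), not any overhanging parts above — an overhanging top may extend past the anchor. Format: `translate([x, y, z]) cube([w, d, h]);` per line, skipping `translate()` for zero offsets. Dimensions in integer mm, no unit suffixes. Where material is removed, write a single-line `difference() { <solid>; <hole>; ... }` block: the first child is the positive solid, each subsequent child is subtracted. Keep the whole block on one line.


difference() { translate([193, 169, 0]) cube([3470, 232, 2520]); translate([1541, 169, 0]) cube([855, 232, 2020]); }
translate([193, 2847, 0]) cube([3470, 232, 2520]);
translate([193, 401, 0]) cube([232, 2446, 2520]);
translate([3431, 401, 0]) cube([232, 2446, 2520]);


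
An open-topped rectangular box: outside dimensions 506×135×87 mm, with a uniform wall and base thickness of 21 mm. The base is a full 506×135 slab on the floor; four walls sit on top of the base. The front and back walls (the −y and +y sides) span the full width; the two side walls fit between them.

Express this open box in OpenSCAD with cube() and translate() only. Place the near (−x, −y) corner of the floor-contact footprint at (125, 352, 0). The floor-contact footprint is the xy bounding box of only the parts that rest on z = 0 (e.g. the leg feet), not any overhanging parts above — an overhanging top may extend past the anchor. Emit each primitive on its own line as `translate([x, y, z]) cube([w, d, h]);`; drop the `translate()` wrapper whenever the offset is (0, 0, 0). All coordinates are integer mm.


translate([125, 352, 0]) cube([506, 135, 21]);
translate([125, 352, 21]) cube([506, 21, 66]);
translate([125, 466, 21]) cube([506, 21, 66]);
translate([125, 373, 21]) cube([21, 93, 66]);
translate([610, 373, 21]) cube([21, 93, 66]);


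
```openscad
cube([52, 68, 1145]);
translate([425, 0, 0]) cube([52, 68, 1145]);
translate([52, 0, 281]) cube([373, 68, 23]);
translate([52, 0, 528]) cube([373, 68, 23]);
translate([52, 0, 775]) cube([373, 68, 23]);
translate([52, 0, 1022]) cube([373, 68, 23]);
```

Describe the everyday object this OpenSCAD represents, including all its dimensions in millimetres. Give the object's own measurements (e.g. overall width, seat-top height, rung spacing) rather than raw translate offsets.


A straight ladder. Two 52×68 mm vertical rails, 1145 mm tall, stand 477 mm apart (outside-to-outside) with their front faces coplanar on the −y side. 4 rungs, each 68 mm deep and 23 mm tall, span between the inner faces of the rails, front faces flush with the rails. The lowest rung's underside is at z = 281 mm and rungs are spaced 247 mm apart (underside to underside).


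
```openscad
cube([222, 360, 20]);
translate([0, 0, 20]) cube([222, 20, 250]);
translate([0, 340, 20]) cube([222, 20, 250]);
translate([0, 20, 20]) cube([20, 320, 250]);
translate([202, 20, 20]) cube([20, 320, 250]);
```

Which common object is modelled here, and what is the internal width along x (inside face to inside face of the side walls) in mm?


An open box. The internal width is 182 mm.

A 222×360 base slab with four walls standing on it — an open box. The base is 222 mm wide and the walls are 20 mm thick, so the internal width is 222 − 2 × 20 = 182 mm.


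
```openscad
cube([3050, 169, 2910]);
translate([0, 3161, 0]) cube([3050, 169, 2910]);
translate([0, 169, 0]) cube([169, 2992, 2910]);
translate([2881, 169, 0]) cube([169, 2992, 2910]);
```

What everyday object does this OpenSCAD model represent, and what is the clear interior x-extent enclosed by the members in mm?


A house (or room) frame. The interior width is 2712 mm.

Four 2910 mm walls enclosing a rectangle with no floor or roof — a room or house frame. Outside width is 3050 mm and wall thickness is 169 mm, so the interior width is 3050 − 2 × 169 = 2712 mm.


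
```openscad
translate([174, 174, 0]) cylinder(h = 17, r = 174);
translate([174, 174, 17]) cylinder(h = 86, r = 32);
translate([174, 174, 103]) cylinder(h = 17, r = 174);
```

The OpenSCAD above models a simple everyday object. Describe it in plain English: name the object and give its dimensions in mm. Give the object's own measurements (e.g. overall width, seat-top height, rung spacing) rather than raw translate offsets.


A spool: two coaxial disc flanges of radius 174 mm and thickness 17 mm, joined by a core cylinder of radius 32 mm and height 86 mm. The lower flange rests on z = 0 and the three cylinders share a vertical axis.


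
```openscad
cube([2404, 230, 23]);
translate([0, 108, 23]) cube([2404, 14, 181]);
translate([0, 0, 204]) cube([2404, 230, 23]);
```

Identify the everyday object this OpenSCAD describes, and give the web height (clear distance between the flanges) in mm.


An I-beam. The web height is 181 mm.

Two wide flanges with a thin centred web — an I-beam. Overall 227 mm minus two 23 mm flanges gives a web of 227 − 2·23 = 181 mm.


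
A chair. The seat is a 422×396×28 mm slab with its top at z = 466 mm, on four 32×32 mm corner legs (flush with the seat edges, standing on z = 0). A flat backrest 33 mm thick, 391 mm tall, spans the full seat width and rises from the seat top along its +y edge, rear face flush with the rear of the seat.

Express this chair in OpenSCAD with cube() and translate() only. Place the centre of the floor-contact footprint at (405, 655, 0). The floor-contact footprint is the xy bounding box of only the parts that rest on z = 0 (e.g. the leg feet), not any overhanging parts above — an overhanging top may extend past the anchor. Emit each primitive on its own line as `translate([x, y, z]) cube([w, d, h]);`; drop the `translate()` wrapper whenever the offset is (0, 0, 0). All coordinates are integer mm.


translate([194, 457, 438]) cube([422, 396, 28]);
translate([194, 457, 0]) cube([32, 32, 438]);
translate([584, 457, 0]) cube([32, 32, 438]);
translate([194, 821, 0]) cube([32, 32, 438]);
translate([584, 821, 0]) cube([32, 32, 438]);
translate([194, 820, 466]) cube([422, 33, 391]);


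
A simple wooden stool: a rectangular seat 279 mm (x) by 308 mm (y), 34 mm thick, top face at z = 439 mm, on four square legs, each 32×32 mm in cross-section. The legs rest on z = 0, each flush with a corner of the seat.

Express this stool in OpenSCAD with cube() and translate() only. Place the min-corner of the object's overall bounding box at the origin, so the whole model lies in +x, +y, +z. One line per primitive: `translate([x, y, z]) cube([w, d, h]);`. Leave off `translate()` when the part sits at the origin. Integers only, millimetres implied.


translate([0, 0, 405]) cube([279, 308, 34]);
cube([32, 32, 405]);
translate([247, 0, 0]) cube([32, 32, 405]);
translate([0, 276, 0]) cube([32, 32, 405]);
translate([247, 276, 0]) cube([32, 32, 405]);


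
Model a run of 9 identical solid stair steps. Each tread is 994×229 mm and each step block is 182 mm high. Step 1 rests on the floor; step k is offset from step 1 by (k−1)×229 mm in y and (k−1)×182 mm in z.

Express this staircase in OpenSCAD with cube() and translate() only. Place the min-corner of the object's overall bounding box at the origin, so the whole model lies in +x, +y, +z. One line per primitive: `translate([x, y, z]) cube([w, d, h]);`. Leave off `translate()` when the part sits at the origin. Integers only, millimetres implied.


cube([994, 229, 182]);
translate([0, 229, 182]) cube([994, 229, 182]);
translate([0, 458, 364]) cube([994, 229, 182]);
translate([0, 687, 546]) cube([994, 229, 182]);
translate([0, 916, 728]) cube([994, 229, 182]);
translate([0, 1145, 910]) cube([994, 229, 182]);
translate([0, 1374, 1092]) cube([994, 229, 182]);
translate([0, 1603, 1274]) cube([994, 229, 182]);
translate([0, 1832, 1456]) cube([994, 229, 182]);


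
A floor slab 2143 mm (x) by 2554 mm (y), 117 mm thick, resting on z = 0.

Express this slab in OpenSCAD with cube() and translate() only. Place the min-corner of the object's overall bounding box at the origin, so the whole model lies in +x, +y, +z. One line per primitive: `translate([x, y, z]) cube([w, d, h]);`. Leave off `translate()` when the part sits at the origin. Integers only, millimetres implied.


cube([2143, 2554, 117]);


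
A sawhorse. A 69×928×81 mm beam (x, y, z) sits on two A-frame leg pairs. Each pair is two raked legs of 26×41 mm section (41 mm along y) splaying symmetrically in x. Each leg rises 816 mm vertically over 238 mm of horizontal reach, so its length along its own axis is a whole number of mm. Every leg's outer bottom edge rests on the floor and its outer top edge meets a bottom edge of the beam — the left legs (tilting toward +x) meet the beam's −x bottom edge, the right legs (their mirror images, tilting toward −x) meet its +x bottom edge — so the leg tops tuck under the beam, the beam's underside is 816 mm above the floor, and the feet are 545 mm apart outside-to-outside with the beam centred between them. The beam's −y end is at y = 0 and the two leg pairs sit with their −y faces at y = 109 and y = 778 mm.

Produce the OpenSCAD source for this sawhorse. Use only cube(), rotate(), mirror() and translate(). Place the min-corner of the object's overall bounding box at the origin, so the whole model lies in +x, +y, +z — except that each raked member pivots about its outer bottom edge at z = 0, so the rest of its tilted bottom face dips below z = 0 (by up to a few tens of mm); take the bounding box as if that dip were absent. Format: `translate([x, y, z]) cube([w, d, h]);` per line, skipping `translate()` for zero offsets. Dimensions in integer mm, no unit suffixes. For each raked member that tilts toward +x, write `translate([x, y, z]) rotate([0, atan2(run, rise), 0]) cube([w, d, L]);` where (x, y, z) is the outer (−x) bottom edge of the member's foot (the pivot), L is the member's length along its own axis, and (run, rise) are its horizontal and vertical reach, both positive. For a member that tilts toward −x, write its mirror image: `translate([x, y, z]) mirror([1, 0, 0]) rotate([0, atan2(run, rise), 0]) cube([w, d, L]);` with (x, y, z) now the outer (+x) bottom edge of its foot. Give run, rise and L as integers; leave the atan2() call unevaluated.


translate([238, 0, 816]) cube([69, 928, 81]);
translate([0, 109, 0]) rotate([0, atan2(238, 816), 0]) cube([26, 41, 850]);
translate([545, 109, 0]) mirror([1, 0, 0]) rotate([0, atan2(238, 816), 0]) cube([26, 41, 850]);
translate([0, 778, 0]) rotate([0, atan2(238, 816), 0]) cube([26, 41, 850]);
translate([545, 778, 0]) mirror([1, 0, 0]) rotate([0, atan2(238, 816), 0]) cube([26, 41, 850]);


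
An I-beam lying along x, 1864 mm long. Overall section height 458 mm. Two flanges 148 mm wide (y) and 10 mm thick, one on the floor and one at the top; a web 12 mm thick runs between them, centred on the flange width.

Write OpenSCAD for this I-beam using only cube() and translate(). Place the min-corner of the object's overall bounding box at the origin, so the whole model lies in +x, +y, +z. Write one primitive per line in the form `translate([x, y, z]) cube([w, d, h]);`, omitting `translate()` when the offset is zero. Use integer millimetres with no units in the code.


cube([1864, 148, 10]);
translate([0, 68, 10]) cube([1864, 12, 438]);
translate([0, 0, 448]) cube([1864, 148, 10]);


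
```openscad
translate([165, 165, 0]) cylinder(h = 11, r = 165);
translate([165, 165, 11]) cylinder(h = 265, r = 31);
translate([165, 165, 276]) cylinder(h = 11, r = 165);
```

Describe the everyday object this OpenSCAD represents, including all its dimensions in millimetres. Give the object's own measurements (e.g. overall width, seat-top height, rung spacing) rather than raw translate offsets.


A spool: two coaxial disc flanges of radius 165 mm and thickness 11 mm, joined by a core cylinder of radius 31 mm and height 265 mm. The lower flange rests on z = 0 and the three cylinders share a vertical axis.


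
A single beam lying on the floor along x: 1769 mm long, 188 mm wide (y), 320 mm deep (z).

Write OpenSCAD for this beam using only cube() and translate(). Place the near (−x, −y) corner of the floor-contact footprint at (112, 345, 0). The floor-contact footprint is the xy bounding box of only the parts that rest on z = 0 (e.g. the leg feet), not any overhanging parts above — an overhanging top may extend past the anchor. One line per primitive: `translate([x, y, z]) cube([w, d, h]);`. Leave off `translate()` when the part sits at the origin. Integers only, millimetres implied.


translate([112, 345, 0]) cube([1769, 188, 320]);


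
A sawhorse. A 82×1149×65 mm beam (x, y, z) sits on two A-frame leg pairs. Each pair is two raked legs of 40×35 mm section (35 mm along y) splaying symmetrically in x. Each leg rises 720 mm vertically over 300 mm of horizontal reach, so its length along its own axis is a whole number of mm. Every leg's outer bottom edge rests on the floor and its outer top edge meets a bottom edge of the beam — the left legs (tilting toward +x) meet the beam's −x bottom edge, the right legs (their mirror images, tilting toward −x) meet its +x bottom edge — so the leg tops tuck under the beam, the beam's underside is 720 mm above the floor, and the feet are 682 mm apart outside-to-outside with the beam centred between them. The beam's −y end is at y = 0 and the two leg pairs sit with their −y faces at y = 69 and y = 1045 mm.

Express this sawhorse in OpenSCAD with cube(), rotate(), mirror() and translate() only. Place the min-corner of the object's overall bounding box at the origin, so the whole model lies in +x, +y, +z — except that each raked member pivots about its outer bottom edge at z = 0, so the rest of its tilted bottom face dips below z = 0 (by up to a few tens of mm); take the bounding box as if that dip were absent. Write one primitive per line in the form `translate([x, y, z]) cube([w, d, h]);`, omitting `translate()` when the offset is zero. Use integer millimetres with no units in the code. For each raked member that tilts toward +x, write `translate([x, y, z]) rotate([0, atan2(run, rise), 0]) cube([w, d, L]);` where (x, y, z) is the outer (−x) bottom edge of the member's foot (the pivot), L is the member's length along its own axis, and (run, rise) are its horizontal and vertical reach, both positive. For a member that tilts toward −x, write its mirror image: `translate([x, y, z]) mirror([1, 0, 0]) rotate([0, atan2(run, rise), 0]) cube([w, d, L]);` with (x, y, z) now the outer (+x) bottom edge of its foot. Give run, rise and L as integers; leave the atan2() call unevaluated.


translate([300, 0, 720]) cube([82, 1149, 65]);
translate([0, 69, 0]) rotate([0, atan2(300, 720), 0]) cube([40, 35, 780]);
translate([682, 69, 0]) mirror([1, 0, 0]) rotate([0, atan2(300, 720), 0]) cube([40, 35, 780]);
translate([0, 1045, 0]) rotate([0, atan2(300, 720), 0]) cube([40, 35, 780]);
translate([682, 1045, 0]) mirror([1, 0, 0]) rotate([0, atan2(300, 720), 0]) cube([40, 35, 780]);


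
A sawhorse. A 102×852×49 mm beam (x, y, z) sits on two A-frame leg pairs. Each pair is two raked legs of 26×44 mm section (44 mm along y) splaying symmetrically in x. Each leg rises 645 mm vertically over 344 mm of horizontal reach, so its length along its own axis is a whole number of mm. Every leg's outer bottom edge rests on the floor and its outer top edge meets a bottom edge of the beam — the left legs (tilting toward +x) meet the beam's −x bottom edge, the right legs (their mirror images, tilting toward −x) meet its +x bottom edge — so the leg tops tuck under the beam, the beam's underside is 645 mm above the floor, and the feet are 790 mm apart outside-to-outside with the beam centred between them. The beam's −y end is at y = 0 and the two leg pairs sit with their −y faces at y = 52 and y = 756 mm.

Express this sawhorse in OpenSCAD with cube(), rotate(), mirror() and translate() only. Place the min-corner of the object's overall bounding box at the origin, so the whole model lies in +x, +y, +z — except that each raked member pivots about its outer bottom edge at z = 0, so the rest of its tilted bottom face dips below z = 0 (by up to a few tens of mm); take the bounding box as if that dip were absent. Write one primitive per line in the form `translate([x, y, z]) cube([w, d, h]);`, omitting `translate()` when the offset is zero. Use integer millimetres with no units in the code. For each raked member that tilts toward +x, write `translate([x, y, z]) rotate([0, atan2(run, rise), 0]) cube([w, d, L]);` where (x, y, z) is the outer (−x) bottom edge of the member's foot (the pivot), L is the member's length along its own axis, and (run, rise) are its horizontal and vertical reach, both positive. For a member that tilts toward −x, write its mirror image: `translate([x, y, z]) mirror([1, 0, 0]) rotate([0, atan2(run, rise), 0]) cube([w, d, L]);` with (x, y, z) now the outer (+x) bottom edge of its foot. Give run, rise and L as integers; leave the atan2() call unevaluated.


// leg length = √(344² + 645²) = 731
// right-leg outer foot x = 2·344 + 102 = 790
// beam min-corner = (344, 0, 645)
translate([344, 0, 645]) cube([102, 852, 49]);
translate([0, 52, 0]) rotate([0, atan2(344, 645), 0]) cube([26, 44, 731]);
translate([790, 52, 0]) mirror([1, 0, 0]) rotate([0, atan2(344, 645), 0]) cube([26, 44, 731]);
translate([0, 756, 0]) rotate([0, atan2(344, 645), 0]) cube([26, 44, 731]);
translate([790, 756, 0]) mirror([1, 0, 0]) rotate([0, atan2(344, 645), 0]) cube([26, 44, 731]);


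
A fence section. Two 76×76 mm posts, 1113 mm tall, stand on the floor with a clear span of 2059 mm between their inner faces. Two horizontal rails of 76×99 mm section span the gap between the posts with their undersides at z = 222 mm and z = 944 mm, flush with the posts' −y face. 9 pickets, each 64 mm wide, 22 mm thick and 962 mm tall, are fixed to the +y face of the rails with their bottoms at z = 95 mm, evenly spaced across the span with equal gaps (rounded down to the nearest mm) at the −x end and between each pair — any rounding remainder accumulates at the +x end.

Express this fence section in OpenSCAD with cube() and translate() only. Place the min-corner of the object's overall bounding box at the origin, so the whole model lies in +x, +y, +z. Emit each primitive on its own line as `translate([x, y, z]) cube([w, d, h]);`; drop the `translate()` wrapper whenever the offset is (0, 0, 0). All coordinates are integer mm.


cube([76, 76, 1113]);
translate([2135, 0, 0]) cube([76, 76, 1113]);
translate([76, 0, 222]) cube([2059, 76, 99]);
translate([76, 0, 944]) cube([2059, 76, 99]);
translate([224, 76, 95]) cube([64, 22, 962]);
translate([436, 76, 95]) cube([64, 22, 962]);
translate([648, 76, 95]) cube([64, 22, 962]);
translate([860, 76, 95]) cube([64, 22, 962]);
translate([1072, 76, 95]) cube([64, 22, 962]);
translate([1284, 76, 95]) cube([64, 22, 962]);
translate([1496, 76, 95]) cube([64, 22, 962]);
translate([1708, 76, 95]) cube([64, 22, 962]);
translate([1920, 76, 95]) cube([64, 22, 962]);


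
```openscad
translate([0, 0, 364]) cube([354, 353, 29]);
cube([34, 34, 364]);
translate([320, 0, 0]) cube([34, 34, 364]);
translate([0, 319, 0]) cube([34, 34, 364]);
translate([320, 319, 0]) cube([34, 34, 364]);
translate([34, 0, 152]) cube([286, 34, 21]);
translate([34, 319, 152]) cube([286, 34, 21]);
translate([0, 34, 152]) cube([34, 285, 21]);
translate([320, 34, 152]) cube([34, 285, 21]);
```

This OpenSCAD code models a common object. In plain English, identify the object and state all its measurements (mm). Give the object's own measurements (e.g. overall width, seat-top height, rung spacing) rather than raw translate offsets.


A simple wooden stool: a rectangular seat 354 mm (x) by 353 mm (y), 29 mm thick, top face at z = 393 mm, on four square legs, each 34×34 mm in cross-section. The legs rest on z = 0, each flush with a corner of the seat. Four stretchers, 34 mm wide and 21 mm tall, connect adjacent legs with their undersides at z = 152 mm, each running between the inner faces of the legs it joins and aligned with the legs' outer faces on the other axis.


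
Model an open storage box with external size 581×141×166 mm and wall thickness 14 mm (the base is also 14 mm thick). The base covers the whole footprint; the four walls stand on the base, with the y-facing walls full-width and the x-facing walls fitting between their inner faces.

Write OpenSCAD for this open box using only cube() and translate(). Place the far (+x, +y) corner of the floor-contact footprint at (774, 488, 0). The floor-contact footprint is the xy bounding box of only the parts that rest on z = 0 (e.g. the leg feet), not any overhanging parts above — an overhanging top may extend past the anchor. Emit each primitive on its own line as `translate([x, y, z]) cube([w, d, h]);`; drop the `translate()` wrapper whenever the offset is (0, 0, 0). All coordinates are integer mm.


translate([193, 347, 0]) cube([581, 141, 14]);
translate([193, 347, 14]) cube([581, 14, 152]);
translate([193, 474, 14]) cube([581, 14, 152]);
translate([193, 361, 14]) cube([14, 113, 152]);
translate([760, 361, 14]) cube([14, 113, 152]);


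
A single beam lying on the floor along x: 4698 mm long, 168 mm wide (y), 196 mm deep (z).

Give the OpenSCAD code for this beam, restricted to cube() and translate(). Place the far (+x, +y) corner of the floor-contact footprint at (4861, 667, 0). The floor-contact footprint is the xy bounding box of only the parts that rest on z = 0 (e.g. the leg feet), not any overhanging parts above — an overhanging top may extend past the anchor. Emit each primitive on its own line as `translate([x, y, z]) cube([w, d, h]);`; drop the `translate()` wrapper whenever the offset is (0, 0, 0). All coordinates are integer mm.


translate([163, 499, 0]) cube([4698, 168, 196]);


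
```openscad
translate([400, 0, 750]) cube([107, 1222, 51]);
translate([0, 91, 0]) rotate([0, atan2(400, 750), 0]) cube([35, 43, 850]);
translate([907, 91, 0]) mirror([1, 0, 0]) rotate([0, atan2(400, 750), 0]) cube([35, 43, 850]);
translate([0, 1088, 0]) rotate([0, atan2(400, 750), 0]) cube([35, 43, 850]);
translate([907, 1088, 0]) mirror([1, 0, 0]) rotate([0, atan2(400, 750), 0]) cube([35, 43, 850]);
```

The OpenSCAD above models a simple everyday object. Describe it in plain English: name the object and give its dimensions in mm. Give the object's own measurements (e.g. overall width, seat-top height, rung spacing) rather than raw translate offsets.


A sawhorse. A 107×1222×51 mm beam (x, y, z) sits on two A-frame leg pairs. Each pair is two raked legs of 35×43 mm section (43 mm along y) splaying symmetrically in x. Each leg rises 750 mm vertically over 400 mm of horizontal reach and is 850 mm long along its own axis. Every leg's outer bottom edge rests on the floor and its outer top edge meets a bottom edge of the beam — the left legs (tilting toward +x) meet the beam's −x bottom edge, the right legs (their mirror images, tilting toward −x) meet its +x bottom edge — so the leg tops tuck under the beam, the beam's underside is 750 mm above the floor, and the feet are 907 mm apart outside-to-outside with the beam centred between them. The two leg pairs are set in 91 mm from either end of the beam.


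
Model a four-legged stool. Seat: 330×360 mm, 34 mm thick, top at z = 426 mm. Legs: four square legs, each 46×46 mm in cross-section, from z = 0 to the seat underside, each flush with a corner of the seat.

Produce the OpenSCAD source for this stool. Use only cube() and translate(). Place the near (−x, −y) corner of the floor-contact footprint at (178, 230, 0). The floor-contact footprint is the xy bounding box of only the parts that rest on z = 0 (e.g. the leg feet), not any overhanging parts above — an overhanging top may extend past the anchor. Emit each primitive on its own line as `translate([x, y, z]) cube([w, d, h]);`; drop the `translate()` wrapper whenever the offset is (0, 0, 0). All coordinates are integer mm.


// leg_h = 426 - 34 = 392
translate([178, 230, 392]) cube([330, 360, 34]);
translate([178, 230, 0]) cube([46, 46, 392]);
translate([462, 230, 0]) cube([46, 46, 392]);
translate([178, 544, 0]) cube([46, 46, 392]);
translate([462, 544, 0]) cube([46, 46, 392]);


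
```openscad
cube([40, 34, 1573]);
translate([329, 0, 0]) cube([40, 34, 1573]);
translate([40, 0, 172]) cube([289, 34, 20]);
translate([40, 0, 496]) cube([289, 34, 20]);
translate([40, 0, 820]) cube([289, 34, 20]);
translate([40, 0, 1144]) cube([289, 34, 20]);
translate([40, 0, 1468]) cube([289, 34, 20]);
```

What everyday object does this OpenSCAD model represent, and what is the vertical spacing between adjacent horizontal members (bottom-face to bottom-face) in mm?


A ladder. The rung spacing is 324 mm.

Two tall 40×34 posts with 5 short bars between them — a ladder. Adjacent rungs sit at z = 172 and z = 496, so the spacing is 496 − 172 = 324 mm.


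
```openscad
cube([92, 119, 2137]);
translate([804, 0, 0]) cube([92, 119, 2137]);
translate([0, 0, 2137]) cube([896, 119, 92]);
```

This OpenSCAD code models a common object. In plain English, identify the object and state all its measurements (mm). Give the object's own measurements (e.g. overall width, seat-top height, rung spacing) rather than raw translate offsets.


A door frame. The clear opening is 712 mm wide and 2137 mm high. Two 92 mm wide jambs, 119 mm deep, stand either side of the opening from the floor to the top of the opening. A 92 mm thick head sits across the top of both jambs, spanning the full outside width of the frame.


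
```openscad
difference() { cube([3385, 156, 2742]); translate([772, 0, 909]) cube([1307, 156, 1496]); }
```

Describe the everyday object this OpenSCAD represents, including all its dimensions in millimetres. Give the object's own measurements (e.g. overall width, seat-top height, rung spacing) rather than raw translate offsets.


A wall 3385 mm long (x), 156 mm thick (y), 2742 mm tall, with a rectangular window opening cut through it. The opening is 1307 mm wide and 1496 mm tall; its sill is at z = 909 mm and its near (−x) edge is 772 mm from the wall's −x end. The opening passes through the full wall thickness.


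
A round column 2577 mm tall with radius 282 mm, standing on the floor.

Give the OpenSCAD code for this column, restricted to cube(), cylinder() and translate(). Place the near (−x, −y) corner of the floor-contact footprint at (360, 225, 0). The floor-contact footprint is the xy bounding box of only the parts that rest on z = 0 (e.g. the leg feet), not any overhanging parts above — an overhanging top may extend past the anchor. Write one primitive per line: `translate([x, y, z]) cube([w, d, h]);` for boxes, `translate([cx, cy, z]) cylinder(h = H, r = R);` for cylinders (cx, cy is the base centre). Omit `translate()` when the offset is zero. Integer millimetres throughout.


translate([642, 507, 0]) cylinder(h = 2577, r = 282);


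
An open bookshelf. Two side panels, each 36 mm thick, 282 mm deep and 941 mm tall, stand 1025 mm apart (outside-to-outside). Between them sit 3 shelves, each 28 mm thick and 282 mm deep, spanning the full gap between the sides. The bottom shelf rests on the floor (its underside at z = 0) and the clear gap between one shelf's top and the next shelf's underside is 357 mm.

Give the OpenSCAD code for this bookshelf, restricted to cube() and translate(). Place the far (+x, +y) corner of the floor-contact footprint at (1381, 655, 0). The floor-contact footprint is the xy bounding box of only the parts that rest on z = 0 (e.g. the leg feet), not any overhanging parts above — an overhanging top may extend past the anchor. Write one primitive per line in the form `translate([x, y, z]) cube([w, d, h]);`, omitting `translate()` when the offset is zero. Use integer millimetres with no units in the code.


translate([356, 373, 0]) cube([36, 282, 941]);
translate([1345, 373, 0]) cube([36, 282, 941]);
translate([392, 373, 0]) cube([953, 282, 28]);
translate([392, 373, 385]) cube([953, 282, 28]);
translate([392, 373, 770]) cube([953, 282, 28]);


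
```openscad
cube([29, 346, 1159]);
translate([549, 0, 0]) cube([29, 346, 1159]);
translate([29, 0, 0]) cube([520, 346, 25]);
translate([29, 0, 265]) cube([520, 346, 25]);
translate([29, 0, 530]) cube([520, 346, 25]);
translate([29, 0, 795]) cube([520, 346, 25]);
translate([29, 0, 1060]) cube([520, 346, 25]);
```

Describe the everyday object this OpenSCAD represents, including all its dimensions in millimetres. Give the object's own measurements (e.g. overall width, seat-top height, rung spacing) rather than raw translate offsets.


An open bookshelf. Two side panels, each 29 mm thick, 346 mm deep and 1159 mm tall, stand 578 mm apart (outside-to-outside). Between them sit 5 shelves, each 25 mm thick and 346 mm deep, spanning the full gap between the sides. The bottom shelf rests on the floor (its underside at z = 0) and the clear gap between one shelf's top and the next shelf's underside is 240 mm.


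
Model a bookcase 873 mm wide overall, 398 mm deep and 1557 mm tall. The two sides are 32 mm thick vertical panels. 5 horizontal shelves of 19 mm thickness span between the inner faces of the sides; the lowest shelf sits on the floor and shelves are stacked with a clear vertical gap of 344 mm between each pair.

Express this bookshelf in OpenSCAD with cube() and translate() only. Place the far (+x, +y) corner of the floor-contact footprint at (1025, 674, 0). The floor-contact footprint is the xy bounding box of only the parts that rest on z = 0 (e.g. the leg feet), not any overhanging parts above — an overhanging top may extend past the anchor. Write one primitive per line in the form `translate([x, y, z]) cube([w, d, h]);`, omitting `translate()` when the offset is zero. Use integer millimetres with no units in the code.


translate([152, 276, 0]) cube([32, 398, 1557]);
translate([993, 276, 0]) cube([32, 398, 1557]);
translate([184, 276, 0]) cube([809, 398, 19]);
translate([184, 276, 363]) cube([809, 398, 19]);
translate([184, 276, 726]) cube([809, 398, 19]);
translate([184, 276, 1089]) cube([809, 398, 19]);
translate([184, 276, 1452]) cube([809, 398, 19]);


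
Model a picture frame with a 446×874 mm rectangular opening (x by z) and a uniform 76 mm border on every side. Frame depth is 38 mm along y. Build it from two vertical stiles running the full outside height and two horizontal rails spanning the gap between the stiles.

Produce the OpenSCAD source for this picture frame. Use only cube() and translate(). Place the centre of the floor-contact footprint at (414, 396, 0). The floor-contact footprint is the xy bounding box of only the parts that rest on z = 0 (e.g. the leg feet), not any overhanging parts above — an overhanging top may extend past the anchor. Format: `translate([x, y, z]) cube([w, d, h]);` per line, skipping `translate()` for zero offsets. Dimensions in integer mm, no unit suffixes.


translate([115, 377, 0]) cube([76, 38, 1026]);
translate([637, 377, 0]) cube([76, 38, 1026]);
translate([191, 377, 0]) cube([446, 38, 76]);
translate([191, 377, 950]) cube([446, 38, 76]);


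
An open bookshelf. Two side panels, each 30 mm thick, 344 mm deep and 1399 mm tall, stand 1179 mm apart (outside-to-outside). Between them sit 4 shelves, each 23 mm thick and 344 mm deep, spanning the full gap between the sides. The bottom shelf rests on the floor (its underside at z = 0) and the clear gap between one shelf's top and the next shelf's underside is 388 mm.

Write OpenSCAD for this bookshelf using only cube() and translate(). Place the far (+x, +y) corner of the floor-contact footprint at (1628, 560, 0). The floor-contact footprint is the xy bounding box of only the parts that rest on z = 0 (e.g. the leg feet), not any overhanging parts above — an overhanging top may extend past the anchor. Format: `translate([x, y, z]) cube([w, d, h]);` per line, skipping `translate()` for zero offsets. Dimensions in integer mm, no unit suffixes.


translate([449, 216, 0]) cube([30, 344, 1399]);
translate([1598, 216, 0]) cube([30, 344, 1399]);
translate([479, 216, 0]) cube([1119, 344, 23]);
translate([479, 216, 411]) cube([1119, 344, 23]);
translate([479, 216, 822]) cube([1119, 344, 23]);
translate([479, 216, 1233]) cube([1119, 344, 23]);


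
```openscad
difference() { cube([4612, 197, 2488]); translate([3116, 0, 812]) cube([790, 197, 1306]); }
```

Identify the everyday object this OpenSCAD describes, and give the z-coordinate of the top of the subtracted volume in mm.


A wall with a window opening. The window head height is 2118 mm.

A wall with a rectangular opening subtracted — a window. Sill at z = 812, opening 1306 mm tall, so the head is at 812 + 1306 = 2118 mm.


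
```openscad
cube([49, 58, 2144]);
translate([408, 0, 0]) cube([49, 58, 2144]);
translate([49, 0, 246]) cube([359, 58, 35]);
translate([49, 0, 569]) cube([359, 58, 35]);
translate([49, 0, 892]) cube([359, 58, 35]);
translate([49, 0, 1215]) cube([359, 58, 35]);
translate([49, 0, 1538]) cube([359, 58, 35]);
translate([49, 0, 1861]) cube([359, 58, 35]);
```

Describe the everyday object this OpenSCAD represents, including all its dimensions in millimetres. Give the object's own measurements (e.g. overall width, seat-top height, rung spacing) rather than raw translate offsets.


A straight ladder. Two 49×58 mm vertical rails, 2144 mm tall, stand 457 mm apart (outside-to-outside) with their front faces coplanar on the −y side. 6 rungs, each 58 mm deep and 35 mm tall, span between the inner faces of the rails, front faces flush with the rails. The lowest rung's underside is at z = 246 mm and rungs are spaced 323 mm apart (underside to underside).


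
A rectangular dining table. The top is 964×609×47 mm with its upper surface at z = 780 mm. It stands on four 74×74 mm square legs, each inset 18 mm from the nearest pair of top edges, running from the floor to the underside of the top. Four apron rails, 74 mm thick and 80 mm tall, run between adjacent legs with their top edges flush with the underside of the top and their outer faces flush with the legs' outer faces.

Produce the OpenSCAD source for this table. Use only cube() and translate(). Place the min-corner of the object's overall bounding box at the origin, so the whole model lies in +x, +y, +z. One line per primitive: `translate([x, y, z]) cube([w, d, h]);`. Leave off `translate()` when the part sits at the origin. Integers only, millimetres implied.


// leg_h = 780 - 47 = 733
// apron z = 733 - 80 = 653
translate([0, 0, 733]) cube([964, 609, 47]);
translate([18, 18, 0]) cube([74, 74, 733]);
translate([872, 18, 0]) cube([74, 74, 733]);
translate([18, 517, 0]) cube([74, 74, 733]);
translate([872, 517, 0]) cube([74, 74, 733]);
translate([92, 18, 653]) cube([780, 74, 80]);
translate([92, 517, 653]) cube([780, 74, 80]);
translate([18, 92, 653]) cube([74, 425, 80]);
translate([872, 92, 653]) cube([74, 425, 80]);
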